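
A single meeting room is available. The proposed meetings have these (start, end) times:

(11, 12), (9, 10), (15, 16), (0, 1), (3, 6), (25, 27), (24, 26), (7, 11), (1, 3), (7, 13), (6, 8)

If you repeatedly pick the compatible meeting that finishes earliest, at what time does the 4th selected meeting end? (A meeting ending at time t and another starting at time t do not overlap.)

Greedy by earliest finish: after sorting by end time, pick each interval compatible with the last pick.
By end time: (0,1), (1,3), (3,6), (6,8), (9,10), (7,11), (11,12), (7,13), (15,16), (24,26), (25,27).
Pick (0,1); next start ≥ 1 → (1,3); next start ≥ 3 → (3,6); next start ≥ 6 → (6,8); next start ≥ 8 → (9,10); next start ≥ 10 → (11,12); next start ≥ 12 → (15,16); next start ≥ 16 → (24,26).
Selected: (0,1) (1,3) (3,6) (6,8) (9,10) (11,12) (15,16) (24,26)

8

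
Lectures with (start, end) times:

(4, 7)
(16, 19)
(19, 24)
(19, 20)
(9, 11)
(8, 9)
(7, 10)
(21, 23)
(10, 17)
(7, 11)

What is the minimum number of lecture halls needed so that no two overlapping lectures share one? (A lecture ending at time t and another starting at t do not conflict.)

Count concurrent intervals with a sweep; the peak is the room count.
Events (time:±→running): 4:+→1 7:-→0 7:+→1 7:+→2 8:+→3 … peak 3.

3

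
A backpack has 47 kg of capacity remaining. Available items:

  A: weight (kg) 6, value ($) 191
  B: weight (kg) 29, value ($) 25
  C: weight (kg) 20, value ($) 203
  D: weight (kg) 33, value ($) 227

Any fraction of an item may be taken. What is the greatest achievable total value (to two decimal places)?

538.45

Greedy by value/weight ratio, highest first.
Order: A (191/6=31.83) > C (203/20=10.15) > D (227/33=6.88) > B (25/29=0.86)
Fill: take A (6 @ 191) → take C (20 @ 203) → take 21/33 of D → 144.45; 47/47 used.
Total value = 538.45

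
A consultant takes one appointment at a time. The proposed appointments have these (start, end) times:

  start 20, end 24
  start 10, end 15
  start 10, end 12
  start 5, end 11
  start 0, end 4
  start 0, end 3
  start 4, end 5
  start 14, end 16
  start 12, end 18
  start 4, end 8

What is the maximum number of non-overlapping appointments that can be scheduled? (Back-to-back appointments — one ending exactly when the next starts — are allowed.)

Order by finish time; keep every interval that doesn't clash with the previous kept one.
By end time: (0,3), (0,4), (4,5), (4,8), (5,11), (10,12), (10,15), (14,16), (12,18), (20,24).
Pick (0,3); next start ≥ 3 → (4,5); next start ≥ 5 → (5,11); next start ≥ 11 → (14,16); next start ≥ 16 → (20,24).
Selected 5 appointments.

5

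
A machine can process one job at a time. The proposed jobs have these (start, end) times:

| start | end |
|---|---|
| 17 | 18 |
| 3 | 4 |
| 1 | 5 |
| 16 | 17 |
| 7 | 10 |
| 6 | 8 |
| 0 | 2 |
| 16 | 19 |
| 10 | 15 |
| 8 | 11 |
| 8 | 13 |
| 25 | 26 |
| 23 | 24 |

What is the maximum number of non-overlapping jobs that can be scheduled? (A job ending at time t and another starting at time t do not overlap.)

By end time: (0,2), (3,4), (1,5), (6,8), (7,10), (8,11), (8,13), (10,15), (16,17), (17,18), (16,19), (23,24), (25,26).
Pick (0,2); next start ≥ 2 → (3,4); next start ≥ 4 → (6,8); next start ≥ 8 → (8,11); next start ≥ 11 → (16,17); next start ≥ 17 → (17,18); next start ≥ 18 → (23,24); next start ≥ 24 → (25,26).
Selected 8 jobs.

8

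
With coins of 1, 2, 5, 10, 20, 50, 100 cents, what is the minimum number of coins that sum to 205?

Use the largest denomination that fits, subtract, and repeat.
205 = 2×100 + 1×5
Total coins = 2 + 1 = 3

3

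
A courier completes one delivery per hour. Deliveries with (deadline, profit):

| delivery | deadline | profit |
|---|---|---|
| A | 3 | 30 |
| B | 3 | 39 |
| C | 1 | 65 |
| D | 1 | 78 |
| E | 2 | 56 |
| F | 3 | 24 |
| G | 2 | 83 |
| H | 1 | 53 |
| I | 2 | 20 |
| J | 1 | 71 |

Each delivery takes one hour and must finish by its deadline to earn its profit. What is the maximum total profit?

200

Profit order: G=83 D=78 J=71 C=65 E=56 H=53 B=39 A=30 F=24 I=20
Assign: G→slot 2, D→slot 1, J skipped, C skipped, E skipped, H skipped, B→slot 3, A skipped, F skipped, I skipped.
Slots: [1:D] [2:G] [3:B]
Profit = 78 + 83 + 39 = 200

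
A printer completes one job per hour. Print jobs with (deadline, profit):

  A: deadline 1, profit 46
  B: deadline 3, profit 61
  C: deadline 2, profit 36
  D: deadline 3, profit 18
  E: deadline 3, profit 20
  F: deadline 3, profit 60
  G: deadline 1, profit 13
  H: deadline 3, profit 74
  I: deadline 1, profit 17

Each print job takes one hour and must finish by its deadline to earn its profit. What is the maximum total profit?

By profit: H(d3,74), B(d3,61), F(d3,60), A(d1,46), C(d2,36), E(d3,20), D(d3,18), I(d1,17), G(d1,13)
H→slot 3; B→slot 2; F→slot 1; A skipped; C skipped; E skipped; D skipped; I skipped; G skipped.
Profit = 60 + 61 + 74 = 195

195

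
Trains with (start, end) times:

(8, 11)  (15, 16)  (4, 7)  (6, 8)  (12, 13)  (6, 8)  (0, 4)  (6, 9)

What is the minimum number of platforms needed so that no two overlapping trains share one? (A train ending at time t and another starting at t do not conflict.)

The answer is the maximum number of intervals overlapping at any instant.
Events (time:±→running): 0:+→1 4:-→0 4:+→1 6:+→2 6:+→3 6:+→4 … peak 4.

4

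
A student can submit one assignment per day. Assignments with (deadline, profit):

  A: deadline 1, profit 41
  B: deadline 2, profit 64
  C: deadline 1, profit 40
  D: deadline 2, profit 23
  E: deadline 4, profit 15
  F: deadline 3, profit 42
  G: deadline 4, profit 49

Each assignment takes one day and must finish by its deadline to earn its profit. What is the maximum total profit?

By profit: B(d2,64), G(d4,49), F(d3,42), A(d1,41), C(d1,40), D(d2,23), E(d4,15)
B→slot 2; G→slot 4; F→slot 3; A→slot 1; C skipped; D skipped; E skipped.
Profit = 41 + 64 + 42 + 49 = 196

196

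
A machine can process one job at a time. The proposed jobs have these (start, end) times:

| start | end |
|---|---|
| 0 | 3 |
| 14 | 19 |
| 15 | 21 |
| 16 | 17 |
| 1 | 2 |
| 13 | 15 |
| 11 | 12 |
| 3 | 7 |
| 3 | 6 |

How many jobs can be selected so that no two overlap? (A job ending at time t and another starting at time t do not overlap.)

Sort by end time and greedily take each interval whose start is ≥ the last chosen end.
By end time: (1,2), (0,3), (3,6), (3,7), (11,12), (13,15), (16,17), (14,19), (15,21).
Pick (1,2); next start ≥ 2 → (3,6); next start ≥ 6 → (11,12); next start ≥ 12 → (13,15); next start ≥ 15 → (16,17).
Selected 5 jobs.

5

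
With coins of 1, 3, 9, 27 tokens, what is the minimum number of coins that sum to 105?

7

105 = 3×27 + 2×9 + 2×3
Total coins = 3 + 2 + 2 = 7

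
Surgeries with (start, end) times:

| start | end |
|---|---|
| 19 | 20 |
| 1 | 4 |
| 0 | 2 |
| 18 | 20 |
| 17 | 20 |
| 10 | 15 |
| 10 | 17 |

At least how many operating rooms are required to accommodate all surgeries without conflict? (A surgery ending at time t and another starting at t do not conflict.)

3

The answer is the maximum number of intervals overlapping at any instant.
Events (time:±→running): 0:+→1 1:+→2 2:-→1 4:-→0 10:+→1 10:+→2 15:-→1 17:-→0 17:+→1 18:+→2 19:+→3 … peak 3.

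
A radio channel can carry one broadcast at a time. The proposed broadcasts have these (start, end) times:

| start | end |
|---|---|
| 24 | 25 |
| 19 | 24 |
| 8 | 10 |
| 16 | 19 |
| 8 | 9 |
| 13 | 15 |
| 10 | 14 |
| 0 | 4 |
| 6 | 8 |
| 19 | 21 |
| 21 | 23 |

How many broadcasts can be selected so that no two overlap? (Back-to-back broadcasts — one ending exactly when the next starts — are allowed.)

Sorted by end: (0,4)  (6,8)  (8,9)  (8,10)  (10,14)  (13,15)  (16,19)  (19,21)  (21,23)  (19,24)  (24,25)
take (0,4); take (6,8); take (8,9); skip (8,10); take (10,14); take (16,19); take (19,21); take (21,23); take (24,25).
Selected 8 broadcasts.

8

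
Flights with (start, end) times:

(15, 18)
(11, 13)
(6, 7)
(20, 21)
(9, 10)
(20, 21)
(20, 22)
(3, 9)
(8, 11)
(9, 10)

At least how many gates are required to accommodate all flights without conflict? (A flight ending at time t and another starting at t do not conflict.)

starts: [3, 6, 8, 9, 9, 11, 15, 20, 20, 20]
ends:   [7, 9, 10, 10, 11, 13, 18, 21, 21, 22]
s3→1 s6→2 e7→1 s8→2 e9→1 s9→2 s9→3  — peak 3.

3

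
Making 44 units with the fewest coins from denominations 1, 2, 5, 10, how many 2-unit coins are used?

2

Use the largest denomination that fits, subtract, and repeat.
44 − 4×10→4 − 2×2→0
Count of 2: 2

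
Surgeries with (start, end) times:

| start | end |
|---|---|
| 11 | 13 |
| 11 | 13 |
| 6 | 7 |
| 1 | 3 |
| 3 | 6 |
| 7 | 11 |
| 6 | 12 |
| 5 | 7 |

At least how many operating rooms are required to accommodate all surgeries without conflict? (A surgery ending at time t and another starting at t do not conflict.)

3

Events (time:±→running): 1:+→1 3:-→0 3:+→1 5:+→2 6:-→1 6:+→2 6:+→3 … peak 3.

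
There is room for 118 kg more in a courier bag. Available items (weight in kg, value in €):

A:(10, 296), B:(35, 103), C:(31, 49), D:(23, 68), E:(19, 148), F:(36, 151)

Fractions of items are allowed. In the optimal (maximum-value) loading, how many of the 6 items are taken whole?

Greedy by value/weight ratio, highest first.
Order: A (296/10=29.60) > E (148/19=7.79) > F (151/36=4.19) > D (68/23=2.96) > B (103/35=2.94) > C (49/31=1.58)
Fill: take A (10 @ 296) → take E (19 @ 148) → take F (36 @ 151) → take D (23 @ 68) → take 30/35 of B → 88.29; 118/118 used.
4 item(s) taken whole; one partial (take 30/35 of B).

4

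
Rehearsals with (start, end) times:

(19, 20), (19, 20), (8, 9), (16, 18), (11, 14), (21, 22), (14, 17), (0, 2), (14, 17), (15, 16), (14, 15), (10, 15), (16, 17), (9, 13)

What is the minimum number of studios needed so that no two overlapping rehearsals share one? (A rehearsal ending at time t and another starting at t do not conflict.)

4

Count concurrent intervals with a sweep; the peak is the room count.
starts: [0, 8, 9, 10, 11, 14, 14, 14, 15, 16, 16, 19, 19, 21]
ends:   [2, 9, 13, 14, 15, 15, 16, 17, 17, 17, 18, 20, 20, 22]
s0→1 e2→0 s8→1 e9→0 s9→1 s10→2 s11→3 e13→2 e14→1 s14→2 s14→3 s14→4  — peak 4.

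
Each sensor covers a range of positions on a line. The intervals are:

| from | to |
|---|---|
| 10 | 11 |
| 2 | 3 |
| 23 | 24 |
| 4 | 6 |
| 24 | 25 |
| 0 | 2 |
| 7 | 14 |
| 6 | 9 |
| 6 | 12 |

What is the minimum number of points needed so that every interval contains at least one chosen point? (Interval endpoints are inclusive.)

Sort by right endpoint; whenever an interval is uncovered, place a point at its right end.
By right end: [0,2]  [2,3]  [4,6]  [6,9]  [10,11]  [6,12]  [7,14]  [23,24]  [24,25]
[0,2] uncovered → point at 2; [4,6] uncovered → point at 6; [10,11] uncovered → point at 11; [23,24] uncovered → point at 24.
Points: 2, 6, 11, 24 (4 total).

4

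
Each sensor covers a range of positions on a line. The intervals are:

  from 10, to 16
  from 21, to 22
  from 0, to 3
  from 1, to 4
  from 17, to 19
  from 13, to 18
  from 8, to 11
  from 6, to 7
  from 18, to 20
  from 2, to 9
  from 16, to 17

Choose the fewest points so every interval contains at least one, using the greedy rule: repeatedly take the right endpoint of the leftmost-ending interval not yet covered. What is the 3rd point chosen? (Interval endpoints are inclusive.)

11

By right end: [0,3]  [1,4]  [6,7]  [2,9]  [8,11]  [10,16]  [16,17]  [13,18]  [17,19]  [18,20]  [21,22]
[0,3] uncovered → point at 3; [6,7] uncovered → point at 7; [8,11] uncovered → point at 11; [16,17] uncovered → point at 17; [18,20] uncovered → point at 20; [21,22] uncovered → point at 22.
Points: 3, 7, 11, 17, 20, 22 (6 total).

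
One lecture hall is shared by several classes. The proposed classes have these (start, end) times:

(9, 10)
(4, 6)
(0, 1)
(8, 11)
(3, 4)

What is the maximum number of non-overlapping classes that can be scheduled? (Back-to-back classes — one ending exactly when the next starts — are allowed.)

4

By end time: (0,1), (3,4), (4,6), (9,10), (8,11).
Pick (0,1); next start ≥ 1 → (3,4); next start ≥ 4 → (4,6); next start ≥ 6 → (9,10).
Selected 4 classes.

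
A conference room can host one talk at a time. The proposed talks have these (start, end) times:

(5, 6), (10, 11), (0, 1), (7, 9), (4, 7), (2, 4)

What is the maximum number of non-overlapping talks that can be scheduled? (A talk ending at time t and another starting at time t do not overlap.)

5

Greedy by earliest finish: after sorting by end time, pick each interval compatible with the last pick.
Sorted by end: (0,1)  (2,4)  (5,6)  (4,7)  (7,9)  (10,11)
take (0,1); take (2,4); take (5,6); skip (4,7); take (7,9); take (10,11).
Selected 5 talks.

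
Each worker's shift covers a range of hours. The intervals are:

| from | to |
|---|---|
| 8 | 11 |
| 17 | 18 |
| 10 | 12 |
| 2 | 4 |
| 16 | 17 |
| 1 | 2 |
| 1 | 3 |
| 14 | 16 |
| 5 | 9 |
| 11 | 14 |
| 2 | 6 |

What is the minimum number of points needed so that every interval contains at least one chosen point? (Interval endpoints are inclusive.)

By right end: [1,2]  [1,3]  [2,4]  [2,6]  [5,9]  [8,11]  [10,12]  [11,14]  [14,16]  [16,17]  [17,18]
[1,2] uncovered → point at 2; [5,9] uncovered → point at 9; [10,12] uncovered → point at 12; [14,16] uncovered → point at 16; [17,18] uncovered → point at 18.
Points: 2, 9, 12, 16, 18 (5 total).

5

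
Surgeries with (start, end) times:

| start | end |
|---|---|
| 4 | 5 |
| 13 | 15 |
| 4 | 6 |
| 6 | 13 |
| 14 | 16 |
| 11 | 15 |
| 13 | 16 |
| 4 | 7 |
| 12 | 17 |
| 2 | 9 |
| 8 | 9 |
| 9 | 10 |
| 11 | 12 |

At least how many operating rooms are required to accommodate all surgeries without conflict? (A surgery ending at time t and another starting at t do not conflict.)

5

Count concurrent intervals with a sweep; the peak is the room count.
Events (time:±→running): 2:+→1 4:+→2 4:+→3 4:+→4 5:-→3 6:-→2 6:+→3 7:-→2 8:+→3 9:-→2 9:-→1 9:+→2 10:-→1 11:+→2 11:+→3 12:-→2 12:+→3 13:-→2 13:+→3 13:+→4 14:+→5 … peak 5.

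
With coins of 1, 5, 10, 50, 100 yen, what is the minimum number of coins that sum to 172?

6

Use the largest denomination that fits, subtract, and repeat.
172 − 1×100→72 − 1×50→22 − 2×10→2 − 2×1→0
Total coins = 1 + 1 + 2 + 2 = 6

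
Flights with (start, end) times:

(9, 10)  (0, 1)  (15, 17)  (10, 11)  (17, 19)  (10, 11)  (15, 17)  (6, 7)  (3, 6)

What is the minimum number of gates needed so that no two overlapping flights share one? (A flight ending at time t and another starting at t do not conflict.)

2

Count concurrent intervals with a sweep; the peak is the room count.
Events (time:±→running): 0:+→1 1:-→0 3:+→1 6:-→0 6:+→1 7:-→0 9:+→1 10:-→0 10:+→1 10:+→2 … peak 2.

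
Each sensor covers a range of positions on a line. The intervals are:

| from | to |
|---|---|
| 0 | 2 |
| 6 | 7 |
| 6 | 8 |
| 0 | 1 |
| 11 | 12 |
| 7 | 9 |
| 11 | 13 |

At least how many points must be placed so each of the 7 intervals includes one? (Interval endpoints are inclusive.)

3

Sort by right endpoint; whenever an interval is uncovered, place a point at its right end.
Sorted: [0,1] [0,2] [6,7] [6,8] [7,9] [11,12] [11,13]
{[0,1],[0,2]} hit by 1; {[6,7],[6,8],[7,9]} hit by 7; {[11,12],[11,13]} hit by 12.
Points: 1, 7, 12 (3 total).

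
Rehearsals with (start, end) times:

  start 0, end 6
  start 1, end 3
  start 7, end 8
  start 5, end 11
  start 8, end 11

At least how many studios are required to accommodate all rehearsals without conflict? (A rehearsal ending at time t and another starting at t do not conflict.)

2

The answer is the maximum number of intervals overlapping at any instant.
starts: [0, 1, 5, 7, 8]
ends:   [3, 6, 8, 11, 11]
s0→1 s1→2  — peak 2.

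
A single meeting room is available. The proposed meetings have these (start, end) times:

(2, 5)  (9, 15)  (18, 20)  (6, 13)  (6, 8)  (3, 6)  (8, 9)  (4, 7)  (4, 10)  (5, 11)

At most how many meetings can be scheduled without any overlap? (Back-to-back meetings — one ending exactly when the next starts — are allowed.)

By end time: (2,5), (3,6), (4,7), (6,8), (8,9), (4,10), (5,11), (6,13), (9,15), (18,20).
Pick (2,5); next start ≥ 5 → (6,8); next start ≥ 8 → (8,9); next start ≥ 9 → (9,15); next start ≥ 15 → (18,20).
Selected 5 meetings.

5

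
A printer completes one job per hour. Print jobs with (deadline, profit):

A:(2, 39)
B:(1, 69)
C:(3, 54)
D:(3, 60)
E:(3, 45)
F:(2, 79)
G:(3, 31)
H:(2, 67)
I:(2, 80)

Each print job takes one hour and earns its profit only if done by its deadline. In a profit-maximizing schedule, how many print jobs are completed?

3

Take jobs in profit order; each goes to the latest open slot no later than its deadline.
Profit order: I=80 F=79 B=69 H=67 D=60 C=54 E=45 A=39 G=31
Assign: I→slot 2, F→slot 1, B skipped, H skipped, D→slot 3, C skipped, E skipped, A skipped, G skipped.
Slots: [1:F] [2:I] [3:D]
3 of 9 scheduled.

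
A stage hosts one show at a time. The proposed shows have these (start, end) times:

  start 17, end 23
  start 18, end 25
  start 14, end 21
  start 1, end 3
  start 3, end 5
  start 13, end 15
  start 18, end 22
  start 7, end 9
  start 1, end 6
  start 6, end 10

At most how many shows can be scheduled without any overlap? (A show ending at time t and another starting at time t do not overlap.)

Order by finish time; keep every interval that doesn't clash with the previous kept one.
Sorted by end: (1,3)  (3,5)  (1,6)  (7,9)  (6,10)  (13,15)  (14,21)  (18,22)  (17,23)  (18,25)
take (1,3); take (3,5); take (7,9); take (13,15); take (18,22); skip (17,23); skip (18,25).
Selected 5 shows.

5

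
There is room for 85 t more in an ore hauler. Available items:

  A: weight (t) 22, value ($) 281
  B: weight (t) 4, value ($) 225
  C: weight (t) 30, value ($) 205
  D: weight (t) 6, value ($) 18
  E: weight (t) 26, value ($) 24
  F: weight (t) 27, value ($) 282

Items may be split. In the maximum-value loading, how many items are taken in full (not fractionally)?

4

Greedy by value/weight ratio, highest first.
Ratios (sorted): B 56.25, A 12.77, F 10.44, C 6.83, D 3.00, E 0.92
take B (4 @ 225); take A (22 @ 281); take F (27 @ 282); take C (30 @ 205); take 2/6 of D → 6.00. Capacity used 85/85.
4 item(s) taken whole; one partial (take 2/6 of D).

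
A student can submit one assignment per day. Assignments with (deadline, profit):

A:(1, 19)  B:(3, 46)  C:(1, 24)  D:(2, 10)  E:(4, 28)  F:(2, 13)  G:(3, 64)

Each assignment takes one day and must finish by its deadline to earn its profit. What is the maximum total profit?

162

Sort by profit descending; place each in the latest free slot ≤ its deadline.
By profit: G(d3,64), B(d3,46), E(d4,28), C(d1,24), A(d1,19), F(d2,13), D(d2,10)
G→slot 3; B→slot 2; E→slot 4; C→slot 1; A skipped; F skipped; D skipped.
Profit = 24 + 46 + 64 + 28 = 162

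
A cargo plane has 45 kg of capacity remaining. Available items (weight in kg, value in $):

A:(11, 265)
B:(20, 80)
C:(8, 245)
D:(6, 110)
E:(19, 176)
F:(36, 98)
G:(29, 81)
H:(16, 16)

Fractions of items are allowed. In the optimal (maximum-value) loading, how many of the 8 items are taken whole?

Sort by value per unit weight and fill in that order.
Order: C (245/8=30.62) > A (265/11=24.09) > D (110/6=18.33) > E (176/19=9.26) > B (80/20=4.00) > G (81/29=2.79) > F (98/36=2.72) > H (16/16=1.00)
Fill: take C (8 @ 245) → take A (11 @ 265) → take D (6 @ 110) → take E (19 @ 176) → take 1/20 of B → 4.00; 45/45 used.
4 item(s) taken whole; one partial (take 1/20 of B).

4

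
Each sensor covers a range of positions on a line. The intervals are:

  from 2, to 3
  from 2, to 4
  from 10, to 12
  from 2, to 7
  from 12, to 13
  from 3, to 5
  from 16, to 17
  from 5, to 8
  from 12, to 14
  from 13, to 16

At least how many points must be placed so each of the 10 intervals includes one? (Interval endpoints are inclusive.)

By right end: [2,3]  [2,4]  [3,5]  [2,7]  [5,8]  [10,12]  [12,13]  [12,14]  [13,16]  [16,17]
[2,3] uncovered → point at 3; [5,8] uncovered → point at 8; [10,12] uncovered → point at 12; [13,16] uncovered → point at 16.
Points: 3, 8, 12, 16 (4 total).

4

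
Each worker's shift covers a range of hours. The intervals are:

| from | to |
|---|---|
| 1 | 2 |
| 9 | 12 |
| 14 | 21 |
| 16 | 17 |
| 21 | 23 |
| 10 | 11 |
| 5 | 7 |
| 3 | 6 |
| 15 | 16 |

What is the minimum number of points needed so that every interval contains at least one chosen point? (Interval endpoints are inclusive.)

5

Sorted: [1,2] [3,6] [5,7] [10,11] [9,12] [15,16] [16,17] [14,21] [21,23]
{[1,2]} hit by 2; {[3,6],[5,7]} hit by 6; {[10,11],[9,12]} hit by 11; {[15,16],[16,17],[14,21]} hit by 16; {[21,23]} hit by 23.
Points: 2, 6, 11, 16, 23 (5 total).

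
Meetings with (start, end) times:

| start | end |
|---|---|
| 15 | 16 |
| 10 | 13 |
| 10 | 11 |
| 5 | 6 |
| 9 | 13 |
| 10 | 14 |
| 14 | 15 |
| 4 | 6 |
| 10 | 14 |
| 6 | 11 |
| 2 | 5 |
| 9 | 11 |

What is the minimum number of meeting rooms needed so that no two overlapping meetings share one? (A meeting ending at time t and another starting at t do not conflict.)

Events (time:±→running): 2:+→1 4:+→2 5:-→1 5:+→2 6:-→1 6:-→0 6:+→1 9:+→2 9:+→3 10:+→4 10:+→5 10:+→6 10:+→7 … peak 7.

7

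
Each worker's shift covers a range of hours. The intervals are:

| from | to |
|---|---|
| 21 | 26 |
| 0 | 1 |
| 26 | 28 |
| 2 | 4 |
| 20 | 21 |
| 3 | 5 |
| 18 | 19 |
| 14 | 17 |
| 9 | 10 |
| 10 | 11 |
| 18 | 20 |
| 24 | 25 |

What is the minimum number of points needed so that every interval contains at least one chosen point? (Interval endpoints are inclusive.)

8

Sorted: [0,1] [2,4] [3,5] [9,10] [10,11] [14,17] [18,19] [18,20] [20,21] [24,25] [21,26] [26,28]
{[0,1]} hit by 1; {[2,4],[3,5]} hit by 4; {[9,10],[10,11]} hit by 10; {[14,17]} hit by 17; {[18,19],[18,20]} hit by 19; {[20,21]} hit by 21; {[24,25],[21,26]} hit by 25; {[26,28]} hit by 28.
Points: 1, 4, 10, 17, 19, 21, 25, 28 (8 total).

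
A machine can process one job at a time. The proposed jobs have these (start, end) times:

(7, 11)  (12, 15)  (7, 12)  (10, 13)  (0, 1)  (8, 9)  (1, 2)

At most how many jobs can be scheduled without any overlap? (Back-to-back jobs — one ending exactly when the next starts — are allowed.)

4

By end time: (0,1), (1,2), (8,9), (7,11), (7,12), (10,13), (12,15).
Pick (0,1); next start ≥ 1 → (1,2); next start ≥ 2 → (8,9); next start ≥ 9 → (10,13).
Selected 4 jobs.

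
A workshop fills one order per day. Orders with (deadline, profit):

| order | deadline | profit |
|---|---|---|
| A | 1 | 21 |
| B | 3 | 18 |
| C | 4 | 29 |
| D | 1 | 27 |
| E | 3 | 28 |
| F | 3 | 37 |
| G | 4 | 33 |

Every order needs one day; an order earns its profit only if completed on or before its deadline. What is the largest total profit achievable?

127

Sort by profit descending; place each in the latest free slot ≤ its deadline.
Profit order: F=37 G=33 C=29 E=28 D=27 A=21 B=18
Assign: F→slot 3, G→slot 4, C→slot 2, E→slot 1, D skipped, A skipped, B skipped.
Slots: [1:E] [2:C] [3:F] [4:G]
Profit = 28 + 29 + 37 + 33 = 127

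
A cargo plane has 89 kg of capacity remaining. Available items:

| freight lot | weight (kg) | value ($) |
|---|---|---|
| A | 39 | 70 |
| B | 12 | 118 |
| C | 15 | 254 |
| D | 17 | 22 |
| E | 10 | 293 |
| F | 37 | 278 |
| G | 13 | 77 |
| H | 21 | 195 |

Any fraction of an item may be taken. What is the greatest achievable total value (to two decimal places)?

1092.92

Ratios (sorted): E 29.30, C 16.93, B 9.83, H 9.29, F 7.51, G 5.92, A 1.79, D 1.29
take E (10 @ 293); take C (15 @ 254); take B (12 @ 118); take H (21 @ 195); take 31/37 of F → 232.92. Capacity used 89/89.
Total value = 1092.92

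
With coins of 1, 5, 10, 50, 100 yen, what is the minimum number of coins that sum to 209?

7

209 − 2×100→9 − 1×5→4 − 4×1→0
Total coins = 2 + 1 + 4 = 7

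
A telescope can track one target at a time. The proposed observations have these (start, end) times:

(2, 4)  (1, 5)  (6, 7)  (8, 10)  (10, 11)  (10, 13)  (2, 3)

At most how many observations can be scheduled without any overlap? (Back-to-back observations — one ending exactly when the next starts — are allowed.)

4

Greedy by earliest finish: after sorting by end time, pick each interval compatible with the last pick.
Sorted by end: (2,3)  (2,4)  (1,5)  (6,7)  (8,10)  (10,11)  (10,13)
take (2,3); skip (1,5); take (6,7); take (8,10); take (10,11); skip (10,13).
Selected 4 observations.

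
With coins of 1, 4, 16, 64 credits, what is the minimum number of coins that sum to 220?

220 − 3×64→28 − 1×16→12 − 3×4→0
Total coins = 3 + 1 + 3 = 7

7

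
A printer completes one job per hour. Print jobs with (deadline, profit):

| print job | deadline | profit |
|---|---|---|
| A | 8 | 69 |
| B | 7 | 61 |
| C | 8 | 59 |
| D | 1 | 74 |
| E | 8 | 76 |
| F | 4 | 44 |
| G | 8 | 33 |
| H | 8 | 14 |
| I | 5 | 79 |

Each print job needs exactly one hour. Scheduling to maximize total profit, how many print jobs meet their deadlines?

8

Profit order: I=79 E=76 D=74 A=69 B=61 C=59 F=44 G=33 H=14
Assign: I→slot 5, E→slot 8, D→slot 1, A→slot 7, B→slot 6, C→slot 4, F→slot 3, G→slot 2, H skipped.
Slots: [1:D] [2:G] [3:F] [4:C] [5:I] [6:B] [7:A] [8:E]
8 of 9 scheduled.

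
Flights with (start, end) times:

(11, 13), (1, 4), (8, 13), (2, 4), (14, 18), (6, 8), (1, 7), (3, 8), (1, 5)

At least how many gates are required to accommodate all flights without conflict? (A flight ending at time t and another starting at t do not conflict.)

5

Events (time:±→running): 1:+→1 1:+→2 1:+→3 2:+→4 3:+→5 … peak 5.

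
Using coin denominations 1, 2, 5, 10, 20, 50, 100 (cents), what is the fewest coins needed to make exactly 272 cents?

5

Use the largest denomination that fits, subtract, and repeat.
272 − 2×100→72 − 1×50→22 − 1×20→2 − 1×2→0
Total coins = 2 + 1 + 1 + 1 = 5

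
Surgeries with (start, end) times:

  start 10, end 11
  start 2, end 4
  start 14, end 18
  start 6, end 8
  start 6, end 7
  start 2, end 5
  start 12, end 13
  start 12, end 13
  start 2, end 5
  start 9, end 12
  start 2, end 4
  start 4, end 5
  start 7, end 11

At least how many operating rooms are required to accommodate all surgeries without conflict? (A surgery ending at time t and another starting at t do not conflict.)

4

The answer is the maximum number of intervals overlapping at any instant.
Events (time:±→running): 2:+→1 2:+→2 2:+→3 2:+→4 … peak 4.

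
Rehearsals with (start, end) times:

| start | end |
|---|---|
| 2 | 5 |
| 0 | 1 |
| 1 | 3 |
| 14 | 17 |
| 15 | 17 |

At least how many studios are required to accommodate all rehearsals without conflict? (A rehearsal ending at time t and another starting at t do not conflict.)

2

Count concurrent intervals with a sweep; the peak is the room count.
Events (time:±→running): 0:+→1 1:-→0 1:+→1 2:+→2 … peak 2.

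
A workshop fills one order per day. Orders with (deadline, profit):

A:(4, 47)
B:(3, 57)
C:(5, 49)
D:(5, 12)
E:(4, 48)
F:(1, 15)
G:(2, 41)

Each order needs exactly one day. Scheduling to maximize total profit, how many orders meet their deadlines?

5

By profit: B(d3,57), C(d5,49), E(d4,48), A(d4,47), G(d2,41), F(d1,15), D(d5,12)
B→slot 3; C→slot 5; E→slot 4; A→slot 2; G→slot 1; F skipped; D skipped.
5 of 7 scheduled.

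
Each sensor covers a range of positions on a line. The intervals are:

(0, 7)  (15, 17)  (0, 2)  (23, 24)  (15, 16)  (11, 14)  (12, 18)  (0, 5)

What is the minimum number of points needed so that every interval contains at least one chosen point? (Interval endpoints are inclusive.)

By right end: [0,2]  [0,5]  [0,7]  [11,14]  [15,16]  [15,17]  [12,18]  [23,24]
[0,2] uncovered → point at 2; [11,14] uncovered → point at 14; [15,16] uncovered → point at 16; [23,24] uncovered → point at 24.
Points: 2, 14, 16, 24 (4 total).

4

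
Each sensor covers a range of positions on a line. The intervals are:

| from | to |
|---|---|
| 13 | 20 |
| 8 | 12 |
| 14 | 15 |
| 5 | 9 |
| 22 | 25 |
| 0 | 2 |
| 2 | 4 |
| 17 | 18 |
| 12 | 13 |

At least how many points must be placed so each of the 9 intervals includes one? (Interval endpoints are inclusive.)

6

Process intervals by earliest right end; each time one isn't hit yet, stab at its right endpoint.
Sorted: [0,2] [2,4] [5,9] [8,12] [12,13] [14,15] [17,18] [13,20] [22,25]
{[0,2],[2,4]} hit by 2; {[5,9],[8,12]} hit by 9; {[12,13]} hit by 13; {[14,15]} hit by 15; {[17,18],[13,20]} hit by 18; {[22,25]} hit by 25.
Points: 2, 9, 13, 15, 18, 25 (6 total).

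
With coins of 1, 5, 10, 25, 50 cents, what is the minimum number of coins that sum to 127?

Use the largest denomination that fits, subtract, and repeat.
127 − 2×50→27 − 1×25→2 − 2×1→0
Total coins = 2 + 1 + 2 = 5

5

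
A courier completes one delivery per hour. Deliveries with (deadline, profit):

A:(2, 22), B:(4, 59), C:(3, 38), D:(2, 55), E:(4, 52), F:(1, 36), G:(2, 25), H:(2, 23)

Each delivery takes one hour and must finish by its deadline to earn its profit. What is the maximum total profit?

204

Take jobs in profit order; each goes to the latest open slot no later than its deadline.
By profit: B(d4,59), D(d2,55), E(d4,52), C(d3,38), F(d1,36), G(d2,25), H(d2,23), A(d2,22)
B→slot 4; D→slot 2; E→slot 3; C→slot 1; F skipped; G skipped; H skipped; A skipped.
Profit = 38 + 55 + 52 + 59 = 204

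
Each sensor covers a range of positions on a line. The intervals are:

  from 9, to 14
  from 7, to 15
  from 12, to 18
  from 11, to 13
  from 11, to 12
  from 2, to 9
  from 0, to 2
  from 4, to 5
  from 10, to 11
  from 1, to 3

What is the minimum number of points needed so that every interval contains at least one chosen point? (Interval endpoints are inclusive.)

Sort by right endpoint; whenever an interval is uncovered, place a point at its right end.
By right end: [0,2]  [1,3]  [4,5]  [2,9]  [10,11]  [11,12]  [11,13]  [9,14]  [7,15]  [12,18]
[0,2] uncovered → point at 2; [4,5] uncovered → point at 5; [10,11] uncovered → point at 11; [12,18] uncovered → point at 18.
Points: 2, 5, 11, 18 (4 total).

4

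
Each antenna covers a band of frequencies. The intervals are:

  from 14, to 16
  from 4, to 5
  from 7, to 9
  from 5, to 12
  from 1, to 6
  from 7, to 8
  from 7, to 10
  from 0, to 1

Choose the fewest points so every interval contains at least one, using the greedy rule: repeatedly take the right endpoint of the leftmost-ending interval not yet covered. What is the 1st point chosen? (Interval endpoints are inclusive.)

1

Process intervals by earliest right end; each time one isn't hit yet, stab at its right endpoint.
Sorted: [0,1] [4,5] [1,6] [7,8] [7,9] [7,10] [5,12] [14,16]
{[0,1]} hit by 1; {[4,5],[1,6]} hit by 5; {[7,8],[7,9],[7,10],[5,12]} hit by 8; {[14,16]} hit by 16.
Points: 1, 5, 8, 16 (4 total).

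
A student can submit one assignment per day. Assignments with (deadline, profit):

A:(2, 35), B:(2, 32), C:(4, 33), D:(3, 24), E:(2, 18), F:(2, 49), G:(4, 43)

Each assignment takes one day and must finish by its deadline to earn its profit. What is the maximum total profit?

Take jobs in profit order; each goes to the latest open slot no later than its deadline.
By profit: F(d2,49), G(d4,43), A(d2,35), C(d4,33), B(d2,32), D(d3,24), E(d2,18)
F→slot 2; G→slot 4; A→slot 1; C→slot 3; B skipped; D skipped; E skipped.
Profit = 35 + 49 + 33 + 43 = 160

160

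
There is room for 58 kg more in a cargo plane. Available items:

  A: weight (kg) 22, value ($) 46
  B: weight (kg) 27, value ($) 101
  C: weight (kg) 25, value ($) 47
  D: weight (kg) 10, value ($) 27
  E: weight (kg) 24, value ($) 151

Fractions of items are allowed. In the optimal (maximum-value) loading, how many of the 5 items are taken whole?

Greedy by value/weight ratio, highest first.
Order: E (151/24=6.29) > B (101/27=3.74) > D (27/10=2.70) > A (46/22=2.09) > C (47/25=1.88)
Fill: take E (24 @ 151) → take B (27 @ 101) → take 7/10 of D → 18.90; 58/58 used.
2 item(s) taken whole; one partial (take 7/10 of D).

2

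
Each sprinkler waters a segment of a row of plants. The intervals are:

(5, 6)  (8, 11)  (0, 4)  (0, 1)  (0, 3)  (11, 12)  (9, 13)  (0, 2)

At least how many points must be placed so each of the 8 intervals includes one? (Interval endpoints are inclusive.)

Sort by right endpoint; whenever an interval is uncovered, place a point at its right end.
Sorted: [0,1] [0,2] [0,3] [0,4] [5,6] [8,11] [11,12] [9,13]
{[0,1],[0,2],[0,3],[0,4]} hit by 1; {[5,6]} hit by 6; {[8,11],[11,12],[9,13]} hit by 11.
Points: 1, 6, 11 (3 total).

3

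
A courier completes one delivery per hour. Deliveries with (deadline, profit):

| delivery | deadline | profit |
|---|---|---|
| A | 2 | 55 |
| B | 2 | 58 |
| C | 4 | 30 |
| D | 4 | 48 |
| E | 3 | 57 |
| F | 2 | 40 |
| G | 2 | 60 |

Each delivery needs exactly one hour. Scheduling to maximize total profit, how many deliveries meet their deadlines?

4

Take jobs in profit order; each goes to the latest open slot no later than its deadline.
By profit: G(d2,60), B(d2,58), E(d3,57), A(d2,55), D(d4,48), F(d2,40), C(d4,30)
G→slot 2; B→slot 1; E→slot 3; A skipped; D→slot 4; F skipped; C skipped.
4 of 7 scheduled.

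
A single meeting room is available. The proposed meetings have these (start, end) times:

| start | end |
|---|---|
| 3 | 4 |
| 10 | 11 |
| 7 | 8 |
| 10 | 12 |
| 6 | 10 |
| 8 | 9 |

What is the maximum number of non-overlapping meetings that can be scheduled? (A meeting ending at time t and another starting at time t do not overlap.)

Greedy by earliest finish: after sorting by end time, pick each interval compatible with the last pick.
By end time: (3,4), (7,8), (8,9), (6,10), (10,11), (10,12).
Pick (3,4); next start ≥ 4 → (7,8); next start ≥ 8 → (8,9); next start ≥ 9 → (10,11).
Selected 4 meetings.

4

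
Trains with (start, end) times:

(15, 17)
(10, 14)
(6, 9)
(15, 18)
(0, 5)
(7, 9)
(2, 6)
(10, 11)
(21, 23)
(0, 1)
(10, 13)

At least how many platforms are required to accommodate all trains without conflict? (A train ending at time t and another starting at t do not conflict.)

3

Events (time:±→running): 0:+→1 0:+→2 1:-→1 2:+→2 5:-→1 6:-→0 6:+→1 7:+→2 9:-→1 9:-→0 10:+→1 10:+→2 10:+→3 … peak 3.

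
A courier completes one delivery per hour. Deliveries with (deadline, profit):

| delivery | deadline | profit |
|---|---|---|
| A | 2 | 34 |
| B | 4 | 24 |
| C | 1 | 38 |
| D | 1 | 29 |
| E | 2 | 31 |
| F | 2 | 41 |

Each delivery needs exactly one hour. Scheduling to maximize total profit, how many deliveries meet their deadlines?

Profit order: F=41 C=38 A=34 E=31 D=29 B=24
Assign: F→slot 2, C→slot 1, A skipped, E skipped, D skipped, B→slot 4.
Slots: [1:C] [2:F] [4:B]
3 of 6 scheduled.

3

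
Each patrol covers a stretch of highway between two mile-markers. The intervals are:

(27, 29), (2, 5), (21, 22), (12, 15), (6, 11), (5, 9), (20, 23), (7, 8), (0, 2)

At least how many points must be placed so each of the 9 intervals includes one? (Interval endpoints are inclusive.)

5

Sort by right endpoint; whenever an interval is uncovered, place a point at its right end.
Sorted: [0,2] [2,5] [7,8] [5,9] [6,11] [12,15] [21,22] [20,23] [27,29]
{[0,2],[2,5]} hit by 2; {[7,8],[5,9],[6,11]} hit by 8; {[12,15]} hit by 15; {[21,22],[20,23]} hit by 22; {[27,29]} hit by 29.
Points: 2, 8, 15, 22, 29 (5 total).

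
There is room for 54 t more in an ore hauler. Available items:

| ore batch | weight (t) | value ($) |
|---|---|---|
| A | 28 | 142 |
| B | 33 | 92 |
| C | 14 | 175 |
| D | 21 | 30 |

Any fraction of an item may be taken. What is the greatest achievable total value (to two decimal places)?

350.45

Order: C (175/14=12.50) > A (142/28=5.07) > B (92/33=2.79) > D (30/21=1.43)
Fill: take C (14 @ 175) → take A (28 @ 142) → take 12/33 of B → 33.45; 54/54 used.
Total value = 350.45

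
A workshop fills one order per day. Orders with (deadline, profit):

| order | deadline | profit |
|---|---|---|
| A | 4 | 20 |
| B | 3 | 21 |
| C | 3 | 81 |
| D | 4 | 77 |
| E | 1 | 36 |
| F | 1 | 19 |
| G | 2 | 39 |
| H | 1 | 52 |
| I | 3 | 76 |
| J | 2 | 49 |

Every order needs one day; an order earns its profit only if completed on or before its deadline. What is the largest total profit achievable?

286

Profit order: C=81 D=77 I=76 H=52 J=49 G=39 E=36 B=21 A=20 F=19
Assign: C→slot 3, D→slot 4, I→slot 2, H→slot 1, J skipped, G skipped, E skipped, B skipped, A skipped, F skipped.
Slots: [1:H] [2:I] [3:C] [4:D]
Profit = 52 + 76 + 81 + 77 = 286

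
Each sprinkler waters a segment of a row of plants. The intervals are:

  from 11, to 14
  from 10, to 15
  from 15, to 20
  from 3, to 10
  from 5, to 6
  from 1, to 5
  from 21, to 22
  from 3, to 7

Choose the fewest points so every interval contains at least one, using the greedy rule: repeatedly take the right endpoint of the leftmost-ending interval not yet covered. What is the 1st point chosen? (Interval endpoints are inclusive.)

5

Sorted: [1,5] [5,6] [3,7] [3,10] [11,14] [10,15] [15,20] [21,22]
{[1,5],[5,6],[3,7],[3,10]} hit by 5; {[11,14],[10,15]} hit by 14; {[15,20]} hit by 20; {[21,22]} hit by 22.
Points: 5, 14, 20, 22 (4 total).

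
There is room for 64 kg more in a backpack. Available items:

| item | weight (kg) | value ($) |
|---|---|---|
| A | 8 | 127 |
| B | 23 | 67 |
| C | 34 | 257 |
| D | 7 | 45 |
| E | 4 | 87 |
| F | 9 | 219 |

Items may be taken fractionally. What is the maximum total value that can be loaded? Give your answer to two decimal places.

Ratios (sorted): F 24.33, E 21.75, A 15.88, C 7.56, D 6.43, B 2.91
take F (9 @ 219); take E (4 @ 87); take A (8 @ 127); take C (34 @ 257); take D (7 @ 45); take 2/23 of B → 5.83. Capacity used 64/64.
Total value = 740.83

740.83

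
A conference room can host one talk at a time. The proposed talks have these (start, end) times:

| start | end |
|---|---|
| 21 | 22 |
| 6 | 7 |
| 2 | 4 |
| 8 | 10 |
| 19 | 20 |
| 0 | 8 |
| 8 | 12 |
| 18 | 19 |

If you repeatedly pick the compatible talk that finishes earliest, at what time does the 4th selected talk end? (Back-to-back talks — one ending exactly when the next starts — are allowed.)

By end time: (2,4), (6,7), (0,8), (8,10), (8,12), (18,19), (19,20), (21,22).
Pick (2,4); next start ≥ 4 → (6,7); next start ≥ 7 → (8,10); next start ≥ 10 → (18,19); next start ≥ 19 → (19,20); next start ≥ 20 → (21,22).
Selected: (2,4) (6,7) (8,10) (18,19) (19,20) (21,22)

19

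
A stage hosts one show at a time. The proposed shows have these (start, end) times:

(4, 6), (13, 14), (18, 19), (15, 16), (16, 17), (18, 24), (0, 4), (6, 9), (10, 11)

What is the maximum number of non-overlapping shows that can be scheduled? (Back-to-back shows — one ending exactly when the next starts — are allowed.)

Order by finish time; keep every interval that doesn't clash with the previous kept one.
By end time: (0,4), (4,6), (6,9), (10,11), (13,14), (15,16), (16,17), (18,19), (18,24).
Pick (0,4); next start ≥ 4 → (4,6); next start ≥ 6 → (6,9); next start ≥ 9 → (10,11); next start ≥ 11 → (13,14); next start ≥ 14 → (15,16); next start ≥ 16 → (16,17); next start ≥ 17 → (18,19).
Selected 8 shows.

8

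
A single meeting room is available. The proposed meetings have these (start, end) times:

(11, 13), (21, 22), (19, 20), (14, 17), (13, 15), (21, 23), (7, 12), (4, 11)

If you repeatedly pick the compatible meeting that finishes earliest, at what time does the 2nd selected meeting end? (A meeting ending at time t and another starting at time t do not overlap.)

Greedy by earliest finish: after sorting by end time, pick each interval compatible with the last pick.
By end time: (4,11), (7,12), (11,13), (13,15), (14,17), (19,20), (21,22), (21,23).
Pick (4,11); next start ≥ 11 → (11,13); next start ≥ 13 → (13,15); next start ≥ 15 → (19,20); next start ≥ 20 → (21,22).
Selected: (4,11) (11,13) (13,15) (19,20) (21,22)

13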